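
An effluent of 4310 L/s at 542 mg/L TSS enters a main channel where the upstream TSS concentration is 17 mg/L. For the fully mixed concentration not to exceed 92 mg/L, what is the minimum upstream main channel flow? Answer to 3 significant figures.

25900 L/s

Set C_mix = 92: (Q·17.00 + 4310·542.0) / (Q + 4310) = 92
→ Q = 4310·(542.0 − 92)/(92 − 17.00) = 25860 L/s.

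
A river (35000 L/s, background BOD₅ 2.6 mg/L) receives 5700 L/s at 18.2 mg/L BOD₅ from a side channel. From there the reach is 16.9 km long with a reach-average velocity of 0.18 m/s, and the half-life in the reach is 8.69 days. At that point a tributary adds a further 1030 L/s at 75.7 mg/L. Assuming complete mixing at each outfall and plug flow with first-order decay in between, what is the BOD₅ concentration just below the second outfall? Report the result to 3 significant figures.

6.15 mg/L

Flow-weighted average: C = (35000·2.600 + 5700·18.20) / 40700 = 194700/40700 = 4.785 mg/L; combined flow 40700 L/s.
Travel time t = 16.9·1000 / 0.18 = 93890 s = 26.08 h.
Half-life 8.69 d → k = ln 2 / 8.69 = 0.07976 d⁻¹.
Applying C = C₀e^(−kt): 4.785 × 0.9170 = 4.388 mg/L.
At the second outfall, C = (40700·4.388 + 1030·75.70) / (40700 + 1030) = 6.148 mg/L.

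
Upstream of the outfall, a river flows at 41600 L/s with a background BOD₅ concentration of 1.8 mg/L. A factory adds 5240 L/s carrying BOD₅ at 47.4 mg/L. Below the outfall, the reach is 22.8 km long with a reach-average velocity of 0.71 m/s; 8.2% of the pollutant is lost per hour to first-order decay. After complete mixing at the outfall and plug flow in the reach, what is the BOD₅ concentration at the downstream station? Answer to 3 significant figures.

Mass balance: C = (41600·1.800 + 5240·47.40) / 46840 = 323300/46840 = 6.901 mg/L.
Travel time t = 22.8·1000 / 0.71 = 32110 s = 8.920 h.
8.2%/h lost → k = −ln(1 − 0.082) = 0.08556 h⁻¹.
Decay over the reach: 6.901·exp(−kt) = 6.901·0.4662 = 3.217 mg/L.

3.22 mg/L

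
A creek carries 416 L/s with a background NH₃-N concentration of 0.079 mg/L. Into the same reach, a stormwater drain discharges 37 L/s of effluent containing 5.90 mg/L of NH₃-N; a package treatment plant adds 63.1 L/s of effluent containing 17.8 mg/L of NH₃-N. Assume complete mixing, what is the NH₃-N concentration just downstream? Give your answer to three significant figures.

Mixed concentration C = ΣQC/ΣQ = (416.0·0.07900 + 37.00·5.900 + 63.10·17.80) / 516.1 = 1374/516.1 = 2.663 mg/L.

2.66 mg/L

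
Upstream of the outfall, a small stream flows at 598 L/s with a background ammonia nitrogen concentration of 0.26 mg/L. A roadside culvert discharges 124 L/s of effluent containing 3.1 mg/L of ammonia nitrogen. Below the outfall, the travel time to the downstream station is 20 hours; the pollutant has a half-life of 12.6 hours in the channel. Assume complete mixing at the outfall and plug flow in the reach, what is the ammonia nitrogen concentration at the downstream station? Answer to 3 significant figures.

0.249 mg/L

Flow-weighted average: C = (598.0·0.2600 + 124.0·3.100) / 722.0 = 539.9/722.0 = 0.7478 mg/L.
Half-life 12.6 h → k = ln 2 / 12.6 = 0.05501 h⁻¹ = 1.320 d⁻¹.
Decay over the reach: 0.7478·exp(−kt) = 0.7478·0.3328 = 0.2488 mg/L.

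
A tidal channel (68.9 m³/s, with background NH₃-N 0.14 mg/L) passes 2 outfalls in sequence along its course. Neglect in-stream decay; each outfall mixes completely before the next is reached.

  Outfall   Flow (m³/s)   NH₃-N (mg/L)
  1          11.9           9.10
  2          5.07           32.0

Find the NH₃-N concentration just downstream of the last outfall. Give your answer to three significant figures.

3.26 mg/L

After outfall 1: Q = 68.90 + 11.90 = 80.80 m³/s; C = (68.90·0.1400 + 11.90·9.100)/80.80 = 1.460 mg/L.
After outfall 2: Q = 80.80 + 5.070 = 85.87 m³/s; C = (80.80·1.460 + 5.070·32.00)/85.87 = 3.263 mg/L.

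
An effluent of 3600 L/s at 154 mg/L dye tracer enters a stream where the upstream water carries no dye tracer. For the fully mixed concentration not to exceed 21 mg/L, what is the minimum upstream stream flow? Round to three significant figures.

22800 L/s

Set C_mix = 21: (Q·0 + 3600·154.0) / (Q + 3600) = 21
→ Q = 3600·(154.0 − 21)/(21 − 0) = 22800 L/s.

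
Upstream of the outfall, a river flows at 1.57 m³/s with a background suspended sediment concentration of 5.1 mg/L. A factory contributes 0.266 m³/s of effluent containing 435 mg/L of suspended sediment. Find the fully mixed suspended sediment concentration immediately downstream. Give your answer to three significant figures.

67.4 mg/L

Flow-weighted average: C = (1.570·5.100 + 0.2660·435.0) / 1.836 = 123.7/1.836 = 67.38 mg/L.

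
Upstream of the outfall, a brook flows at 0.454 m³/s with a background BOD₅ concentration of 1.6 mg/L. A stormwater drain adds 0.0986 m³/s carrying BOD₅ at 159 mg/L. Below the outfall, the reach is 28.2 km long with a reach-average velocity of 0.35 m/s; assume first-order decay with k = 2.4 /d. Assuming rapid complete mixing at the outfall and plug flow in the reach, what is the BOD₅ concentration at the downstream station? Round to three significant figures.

3.17 mg/L

Conservation of mass: C = (0.4540·1.600 + 0.09860·159.0) / 0.5526 = 16.40/0.5526 = 29.68 mg/L.
Travel time t = 28.2·1000 / 0.35 = 80570 s = 22.38 h.
First-order decay: C = 29.68·exp(−k·t) = 29.68·0.1067 = 3.166 mg/L.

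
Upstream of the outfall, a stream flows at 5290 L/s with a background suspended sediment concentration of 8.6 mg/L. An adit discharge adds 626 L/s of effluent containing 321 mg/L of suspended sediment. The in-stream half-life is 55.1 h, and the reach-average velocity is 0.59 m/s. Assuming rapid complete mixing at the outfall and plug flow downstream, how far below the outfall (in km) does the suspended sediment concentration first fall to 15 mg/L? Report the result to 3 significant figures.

Flow-weighted average: C = (5290·8.600 + 626.0·321.0) / 5916 = 246400/5916 = 41.66 mg/L.
Half-life 55.1 h → k = ln 2 / 55.1 = 0.01258 h⁻¹ = 0.3019 d⁻¹.
Set 41.66·exp(−k·t) = 15 → t = ln(41.66/15)/k = 292300 s = 81.19 h.
Distance = v·t = 0.59·292300 = 172500 m = 172.5 km.

172 km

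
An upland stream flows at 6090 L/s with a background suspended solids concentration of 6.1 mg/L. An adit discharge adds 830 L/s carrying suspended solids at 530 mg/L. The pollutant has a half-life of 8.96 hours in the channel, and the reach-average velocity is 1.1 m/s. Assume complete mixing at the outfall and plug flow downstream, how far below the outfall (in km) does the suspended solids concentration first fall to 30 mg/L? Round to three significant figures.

After mixing, C = (6090·6.100 + 830.0·530.0) / 6920 = 477000/6920 = 68.94 mg/L.
Half-life 8.96 h → k = ln 2 / 8.96 = 0.07736 h⁻¹ = 1.857 d⁻¹.
Set 68.94·exp(−k·t) = 30 → t = ln(68.94/30)/k = 38720 s = 10.75 h.
Distance = v·t = 1.1·38720 = 42590 m = 42.59 km.

42.6 km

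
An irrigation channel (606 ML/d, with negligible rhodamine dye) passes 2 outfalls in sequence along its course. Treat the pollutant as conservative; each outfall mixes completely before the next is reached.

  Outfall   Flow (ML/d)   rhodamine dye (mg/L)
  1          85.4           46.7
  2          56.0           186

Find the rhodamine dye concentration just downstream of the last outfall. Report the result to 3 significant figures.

Below outfall 1: Q → 691.4 ML/d, C = (606.0·0 + 85.40·46.70)/691.4 = 5.768 mg/L.
Below outfall 2: Q → 747.4 ML/d, C = (691.4·5.768 + 56.00·186.0)/747.4 = 19.27 mg/L.

19.3 mg/L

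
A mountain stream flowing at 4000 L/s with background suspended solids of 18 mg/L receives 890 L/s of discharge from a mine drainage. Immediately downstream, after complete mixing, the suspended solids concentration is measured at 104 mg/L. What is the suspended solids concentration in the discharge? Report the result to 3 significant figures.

Mass balance: 4000·18.00 + 890.0·Cₑ = 4890·104.0
→ Cₑ = (4890·104.0 − 4000·18.00) / 890.0 = 490.5 mg/L.

491 mg/L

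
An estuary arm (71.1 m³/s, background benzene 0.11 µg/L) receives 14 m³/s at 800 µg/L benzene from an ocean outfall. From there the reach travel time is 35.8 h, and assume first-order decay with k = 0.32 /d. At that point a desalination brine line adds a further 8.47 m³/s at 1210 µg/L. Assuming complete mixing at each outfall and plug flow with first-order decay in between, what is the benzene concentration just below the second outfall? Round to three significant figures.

184 µg/L

Flow-weighted average: C = (71.10·0.1100 + 14.00·800.0) / 85.10 = 11210/85.10 = 131.7 µg/L; combined flow 85.10 m³/s.
After decay, C = 131.7 × e^(−kt) = 131.7 × 0.6204 = 81.71 µg/L.
At the second outfall, C = (85.10·81.71 + 8.470·1210) / (85.10 + 8.470) = 183.8 µg/L.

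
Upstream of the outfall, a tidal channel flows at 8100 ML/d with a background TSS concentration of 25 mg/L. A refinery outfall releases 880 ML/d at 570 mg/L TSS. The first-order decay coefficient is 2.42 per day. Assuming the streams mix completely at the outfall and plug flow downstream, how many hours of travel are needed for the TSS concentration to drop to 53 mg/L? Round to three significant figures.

Flow-weighted average: C = (8100·25.00 + 880.0·570.0) / 8980 = 704100/8980 = 78.41 mg/L.
78.41·exp(−k·t) = 53 → t = ln(78.41/53)/k = 13980 s = 3.884 h.

3.88 h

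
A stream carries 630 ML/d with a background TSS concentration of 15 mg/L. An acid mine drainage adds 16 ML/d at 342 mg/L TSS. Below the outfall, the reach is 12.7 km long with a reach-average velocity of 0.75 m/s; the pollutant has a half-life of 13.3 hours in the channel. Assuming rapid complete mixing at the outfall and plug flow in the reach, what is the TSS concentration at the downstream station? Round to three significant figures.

Conservation of mass: C = (630.0·15.00 + 16.00·342.0) / 646.0 = 14920/646.0 = 23.10 mg/L.
Travel time t = 12.7·1000 / 0.75 = 16930 s = 4.704 h.
Half-life 13.3 h → k = ln 2 / 13.3 = 0.05212 h⁻¹ = 1.251 d⁻¹.
Applying C = C₀e^(−kt): 23.10 × 0.7826 = 18.08 mg/L.

18.1 mg/L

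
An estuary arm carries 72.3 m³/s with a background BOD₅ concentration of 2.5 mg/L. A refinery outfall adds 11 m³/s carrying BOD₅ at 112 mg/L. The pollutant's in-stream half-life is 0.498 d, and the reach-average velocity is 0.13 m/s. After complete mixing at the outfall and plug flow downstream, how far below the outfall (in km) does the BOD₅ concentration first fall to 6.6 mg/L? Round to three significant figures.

Conservation of mass: C = (72.30·2.500 + 11.00·112.0) / 83.30 = 1413/83.30 = 16.96 mg/L.
Half-life 0.498 d → k = ln 2 / 0.498 = 1.392 d⁻¹.
Set 16.96·exp(−k·t) = 6.6 → t = ln(16.96/6.6)/k = 58580 s = 16.27 h.
Distance = v·t = 0.13·58580 = 7616 m = 7.616 km.

7.62 km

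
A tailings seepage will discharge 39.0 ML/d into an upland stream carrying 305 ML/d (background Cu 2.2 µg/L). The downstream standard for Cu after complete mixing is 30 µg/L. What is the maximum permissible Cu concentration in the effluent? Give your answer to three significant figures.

At the limit, (Qr·Cr + Qe·Cₑ)/(Qr + Qe) = 30:
Cₑ = (344.0·30 − 305.0·2.200) / 39.00 = 247.4 µg/L.

247 µg/L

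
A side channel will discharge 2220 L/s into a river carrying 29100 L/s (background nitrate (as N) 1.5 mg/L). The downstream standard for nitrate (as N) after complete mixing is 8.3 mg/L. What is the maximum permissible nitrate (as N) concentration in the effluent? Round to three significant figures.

At the limit, (Qr·Cr + Qe·Cₑ)/(Qr + Qe) = 8.3:
Cₑ = (31320·8.3 − 29100·1.500) / 2220 = 97.44 mg/L.

97.4 mg/L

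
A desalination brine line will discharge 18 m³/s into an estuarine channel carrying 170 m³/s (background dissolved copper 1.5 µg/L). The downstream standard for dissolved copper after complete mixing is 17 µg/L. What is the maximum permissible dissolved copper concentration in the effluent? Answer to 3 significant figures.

At the limit, (Qr·Cr + Qe·Cₑ)/(Qr + Qe) = 17:
Cₑ = (188.0·17 − 170.0·1.500) / 18.00 = 163.4 µg/L.

163 µg/L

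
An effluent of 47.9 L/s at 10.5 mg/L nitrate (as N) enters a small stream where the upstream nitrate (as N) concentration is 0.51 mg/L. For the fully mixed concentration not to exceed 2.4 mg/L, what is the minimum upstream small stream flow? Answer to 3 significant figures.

Set C_mix = 2.4: (Q·0.5100 + 47.90·10.50) / (Q + 47.90) = 2.4
→ Q = 47.90·(10.50 − 2.4)/(2.4 − 0.5100) = 205.3 L/s.

205 L/s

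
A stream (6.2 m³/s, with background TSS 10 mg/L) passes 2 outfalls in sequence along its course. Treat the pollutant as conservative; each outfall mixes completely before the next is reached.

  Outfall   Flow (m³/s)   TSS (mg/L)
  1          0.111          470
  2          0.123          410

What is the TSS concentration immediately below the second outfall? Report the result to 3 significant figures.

25.6 mg/L

Outfall 1: combined Q = 6.311 m³/s; C = (6.200·10.00 + 0.1110·470.0)/6.311 = 18.09 mg/L.
Outfall 2: combined Q = 6.434 m³/s; C = (6.311·18.09 + 0.1230·410.0)/6.434 = 25.58 mg/L.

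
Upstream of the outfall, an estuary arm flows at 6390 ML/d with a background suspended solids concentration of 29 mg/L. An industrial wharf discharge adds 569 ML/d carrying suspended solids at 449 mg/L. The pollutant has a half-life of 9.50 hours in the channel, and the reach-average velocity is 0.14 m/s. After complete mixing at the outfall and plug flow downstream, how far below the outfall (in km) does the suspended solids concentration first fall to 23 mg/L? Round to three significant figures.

Conservation of mass: C = (6390·29.00 + 569.0·449.0) / 6959 = 440800/6959 = 63.34 mg/L.
Half-life 9.50 h → k = ln 2 / 9.50 = 0.07296 h⁻¹ = 1.751 d⁻¹.
Set 63.34·exp(−k·t) = 23 → t = ln(63.34/23)/k = 49980 s = 13.88 h.
Distance = v·t = 0.14·49980 = 6998 m = 6.998 km.

7.00 km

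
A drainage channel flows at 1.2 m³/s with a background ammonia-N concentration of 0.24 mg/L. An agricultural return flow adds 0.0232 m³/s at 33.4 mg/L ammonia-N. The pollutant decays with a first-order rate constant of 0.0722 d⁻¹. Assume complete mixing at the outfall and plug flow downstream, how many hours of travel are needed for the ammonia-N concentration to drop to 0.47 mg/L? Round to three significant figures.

Mixed concentration C = ΣQC/ΣQ = (1.200·0.2400 + 0.02320·33.40) / 1.223 = 1.063/1.223 = 0.8689 mg/L.
0.8689·exp(−k·t) = 0.47 → t = ln(0.8689/0.47)/k = 735400 s = 204.3 h.

204 h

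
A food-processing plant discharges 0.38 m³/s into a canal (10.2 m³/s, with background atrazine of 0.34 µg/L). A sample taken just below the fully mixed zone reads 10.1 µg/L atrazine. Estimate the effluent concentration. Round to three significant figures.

272 µg/L

Mass balance: 10.20·0.3400 + 0.3800·Cₑ = 10.58·10.10
→ Cₑ = (10.58·10.10 − 10.20·0.3400) / 0.3800 = 272.1 µg/L.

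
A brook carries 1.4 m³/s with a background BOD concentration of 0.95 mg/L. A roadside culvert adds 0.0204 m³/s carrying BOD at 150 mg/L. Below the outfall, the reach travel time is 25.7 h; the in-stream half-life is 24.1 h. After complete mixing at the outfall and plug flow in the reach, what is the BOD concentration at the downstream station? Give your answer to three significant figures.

1.48 mg/L

After mixing, C = (1.400·0.9500 + 0.02040·150.0) / 1.420 = 4.390/1.420 = 3.091 mg/L.
Half-life 24.1 h → k = ln 2 / 24.1 = 0.02876 h⁻¹ = 0.6903 d⁻¹.
Decay over the reach: 3.091·exp(−kt) = 3.091·0.4775 = 1.476 mg/L.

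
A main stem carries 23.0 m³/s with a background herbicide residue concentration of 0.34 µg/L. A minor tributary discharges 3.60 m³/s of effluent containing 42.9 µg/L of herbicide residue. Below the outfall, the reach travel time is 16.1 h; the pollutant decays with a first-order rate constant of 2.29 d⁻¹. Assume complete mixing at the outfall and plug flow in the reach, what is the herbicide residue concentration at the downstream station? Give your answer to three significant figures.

Flow-weighted average: C = (23.00·0.3400 + 3.600·42.90) / 26.60 = 162.3/26.60 = 6.100 µg/L.
Applying C = C₀e^(−kt): 6.100 × 0.2152 = 1.313 µg/L.

1.31 µg/L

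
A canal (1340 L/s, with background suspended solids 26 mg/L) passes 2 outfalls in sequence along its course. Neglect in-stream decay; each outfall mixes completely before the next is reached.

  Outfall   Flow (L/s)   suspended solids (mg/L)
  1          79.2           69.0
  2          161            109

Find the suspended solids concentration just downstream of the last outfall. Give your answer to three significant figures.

36.6 mg/L

Outfall 1: combined Q = 1419 L/s; C = (1340·26.00 + 79.20·69.00)/1419 = 28.40 mg/L.
Outfall 2: combined Q = 1580 L/s; C = (1419·28.40 + 161.0·109.0)/1580 = 36.61 mg/L.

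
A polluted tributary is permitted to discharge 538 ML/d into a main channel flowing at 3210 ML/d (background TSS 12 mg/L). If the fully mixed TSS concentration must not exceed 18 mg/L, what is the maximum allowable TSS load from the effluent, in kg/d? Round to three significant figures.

28900 kg/d

Mass balance at the limit: 3210·12.00 + 538.0·Cₑ = 3748·18 → Cₑ = 53.80 mg/L.
538.0 ML/d = 6.227 m³/s. Load = 6.227 m³/s × 53.80 g/m³ × 86 400 s/d = 28940 kg/d.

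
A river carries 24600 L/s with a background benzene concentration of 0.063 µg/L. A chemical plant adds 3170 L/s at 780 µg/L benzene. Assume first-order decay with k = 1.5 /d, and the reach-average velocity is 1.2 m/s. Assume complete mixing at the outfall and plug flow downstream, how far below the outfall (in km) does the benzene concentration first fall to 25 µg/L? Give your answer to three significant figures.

87.8 km

Flow-weighted average: C = (24600·0.06300 + 3170·780.0) / 27770 = 2474000/27770 = 89.09 µg/L.
Set 89.09·exp(−k·t) = 25 → t = ln(89.09/25)/k = 73200 s = 20.33 h.
Distance = v·t = 1.2·73200 = 87840 m = 87.84 km.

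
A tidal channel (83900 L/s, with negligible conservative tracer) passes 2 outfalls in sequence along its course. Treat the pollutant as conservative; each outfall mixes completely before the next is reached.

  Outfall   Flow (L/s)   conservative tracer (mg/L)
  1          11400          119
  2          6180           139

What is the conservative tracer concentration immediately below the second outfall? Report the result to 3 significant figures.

21.8 mg/L

After outfall 1: Q = 83900 + 11400 = 95300 L/s; C = (83900·0 + 11400·119.0)/95300 = 14.24 mg/L.
After outfall 2: Q = 95300 + 6180 = 101500 L/s; C = (95300·14.24 + 6180·139.0)/101500 = 21.83 mg/L.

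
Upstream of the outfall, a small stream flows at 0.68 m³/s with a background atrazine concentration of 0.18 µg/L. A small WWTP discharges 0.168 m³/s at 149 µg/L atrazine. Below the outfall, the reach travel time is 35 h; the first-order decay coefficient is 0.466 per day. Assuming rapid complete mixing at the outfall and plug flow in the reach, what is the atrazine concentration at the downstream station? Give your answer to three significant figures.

Mixed concentration C = ΣQC/ΣQ = (0.6800·0.1800 + 0.1680·149.0) / 0.8480 = 25.15/0.8480 = 29.66 µg/L.
Decay over the reach: 29.66·exp(−kt) = 29.66·0.5068 = 15.03 µg/L.

15.0 µg/L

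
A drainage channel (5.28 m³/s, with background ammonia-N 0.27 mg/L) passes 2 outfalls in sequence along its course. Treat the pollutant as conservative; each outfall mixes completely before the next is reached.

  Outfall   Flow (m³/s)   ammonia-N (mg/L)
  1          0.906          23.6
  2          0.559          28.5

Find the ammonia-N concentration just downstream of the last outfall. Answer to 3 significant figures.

Below outfall 1: Q → 6.186 m³/s, C = (5.280·0.2700 + 0.9060·23.60)/6.186 = 3.687 mg/L.
Below outfall 2: Q → 6.745 m³/s, C = (6.186·3.687 + 0.5590·28.50)/6.745 = 5.743 mg/L.

5.74 mg/L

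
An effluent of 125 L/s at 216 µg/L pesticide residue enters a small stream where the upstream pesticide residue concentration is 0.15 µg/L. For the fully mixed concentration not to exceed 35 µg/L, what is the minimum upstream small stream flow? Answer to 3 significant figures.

Set C_mix = 35: (Q·0.1500 + 125.0·216.0) / (Q + 125.0) = 35
→ Q = 125.0·(216.0 − 35)/(35 − 0.1500) = 649.2 L/s.

649 L/s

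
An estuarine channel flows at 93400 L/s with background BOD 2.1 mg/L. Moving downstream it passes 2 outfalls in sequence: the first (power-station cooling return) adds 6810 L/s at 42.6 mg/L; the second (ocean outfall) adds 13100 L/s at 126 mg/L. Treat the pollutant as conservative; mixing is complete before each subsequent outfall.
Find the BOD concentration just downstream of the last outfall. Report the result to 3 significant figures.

After outfall 1: Q = 93400 + 6810 = 100200 L/s; C = (93400·2.100 + 6810·42.60)/100200 = 4.852 mg/L.
After outfall 2: Q = 100200 + 13100 = 113300 L/s; C = (100200·4.852 + 13100·126.0)/113300 = 18.86 mg/L.

18.9 mg/L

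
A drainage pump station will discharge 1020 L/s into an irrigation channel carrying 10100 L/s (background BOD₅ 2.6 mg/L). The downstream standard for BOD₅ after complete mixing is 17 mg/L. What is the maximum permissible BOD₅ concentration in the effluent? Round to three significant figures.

160 mg/L

At the limit, (Qr·Cr + Qe·Cₑ)/(Qr + Qe) = 17:
Cₑ = (11120·17 − 10100·2.600) / 1020 = 159.6 mg/L.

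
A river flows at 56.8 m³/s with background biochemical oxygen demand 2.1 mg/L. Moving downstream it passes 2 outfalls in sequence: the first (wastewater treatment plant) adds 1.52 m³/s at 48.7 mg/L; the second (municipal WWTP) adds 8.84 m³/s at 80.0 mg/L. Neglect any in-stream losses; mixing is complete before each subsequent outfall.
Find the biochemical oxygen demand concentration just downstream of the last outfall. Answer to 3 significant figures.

13.4 mg/L

Outfall 1: combined Q = 58.32 m³/s; C = (56.80·2.100 + 1.520·48.70)/58.32 = 3.315 mg/L.
Outfall 2: combined Q = 67.16 m³/s; C = (58.32·3.315 + 8.840·80.00)/67.16 = 13.41 mg/L.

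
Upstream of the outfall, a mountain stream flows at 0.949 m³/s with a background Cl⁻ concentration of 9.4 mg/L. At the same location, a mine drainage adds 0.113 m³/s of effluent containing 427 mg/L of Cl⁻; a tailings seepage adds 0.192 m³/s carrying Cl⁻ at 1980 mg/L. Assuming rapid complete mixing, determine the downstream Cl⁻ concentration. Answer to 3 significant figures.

349 mg/L

Mass balance: C = (0.9490·9.400 + 0.1130·427.0 + 0.1920·1980) / 1.254 = 437.3/1.254 = 348.7 mg/L.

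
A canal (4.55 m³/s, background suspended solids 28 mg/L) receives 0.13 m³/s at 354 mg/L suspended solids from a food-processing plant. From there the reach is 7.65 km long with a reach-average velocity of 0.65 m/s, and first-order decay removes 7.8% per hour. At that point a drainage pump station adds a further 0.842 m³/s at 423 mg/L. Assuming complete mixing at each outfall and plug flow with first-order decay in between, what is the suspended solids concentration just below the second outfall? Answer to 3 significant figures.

Mass balance: C = (4.550·28.00 + 0.1300·354.0) / 4.680 = 173.4/4.680 = 37.06 mg/L; combined flow 4.680 m³/s.
Travel time t = 7.65·1000 / 0.65 = 11770 s = 3.269 h.
7.8%/h lost → k = −ln(1 − 0.078) = 0.08121 h⁻¹.
Applying C = C₀e^(−kt): 37.06 × 0.7668 = 28.42 mg/L.
At the second outfall, C = (4.680·28.42 + 0.8420·423.0) / (4.680 + 0.8420) = 88.58 mg/L.

88.6 mg/L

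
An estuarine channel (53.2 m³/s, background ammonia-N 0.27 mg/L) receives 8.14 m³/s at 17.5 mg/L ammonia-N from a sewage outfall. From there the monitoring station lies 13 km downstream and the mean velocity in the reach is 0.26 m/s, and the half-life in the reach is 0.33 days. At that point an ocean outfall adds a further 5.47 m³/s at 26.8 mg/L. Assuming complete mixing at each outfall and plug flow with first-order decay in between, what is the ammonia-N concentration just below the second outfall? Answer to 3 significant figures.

Mass balance: C = (53.20·0.2700 + 8.140·17.50) / 61.34 = 156.8/61.34 = 2.556 mg/L; combined flow 61.34 m³/s.
Travel time t = 13·1000 / 0.26 = 50000 s = 13.89 h.
Half-life 0.33 d → k = ln 2 / 0.33 = 2.100 d⁻¹.
Applying C = C₀e^(−kt): 2.556 × 0.2966 = 0.7581 mg/L.
At the second outfall, C = (61.34·0.7581 + 5.470·26.80) / (61.34 + 5.470) = 2.890 mg/L.

2.89 mg/L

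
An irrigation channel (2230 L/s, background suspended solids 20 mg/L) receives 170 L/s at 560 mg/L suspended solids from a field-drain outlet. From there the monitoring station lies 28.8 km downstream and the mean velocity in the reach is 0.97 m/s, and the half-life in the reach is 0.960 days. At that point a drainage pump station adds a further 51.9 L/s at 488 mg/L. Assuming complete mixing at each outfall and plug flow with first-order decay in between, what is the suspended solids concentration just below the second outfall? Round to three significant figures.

Conservation of mass: C = (2230·20.00 + 170.0·560.0) / 2400 = 139800/2400 = 58.25 mg/L; combined flow 2400 L/s.
Travel time t = 28.8·1000 / 0.97 = 29690 s = 8.247 h.
Half-life 0.960 d → k = ln 2 / 0.960 = 0.7220 d⁻¹.
After decay, C = 58.25 × e^(−kt) = 58.25 × 0.7803 = 45.45 mg/L.
Second outfall: C = (2400·45.45 + 51.90·488.0)/2452 = 54.82 mg/L.

54.8 mg/L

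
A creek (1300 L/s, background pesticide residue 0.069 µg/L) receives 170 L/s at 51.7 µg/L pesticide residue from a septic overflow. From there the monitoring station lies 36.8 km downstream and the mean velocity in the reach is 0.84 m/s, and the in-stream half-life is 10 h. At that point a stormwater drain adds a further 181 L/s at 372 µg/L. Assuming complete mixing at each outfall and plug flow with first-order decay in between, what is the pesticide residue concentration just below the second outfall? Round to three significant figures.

43.1 µg/L

Flow-weighted average: C = (1300·0.06900 + 170.0·51.70) / 1470 = 8879/1470 = 6.040 µg/L; combined flow 1470 L/s.
Travel time t = 36.8·1000 / 0.84 = 43810 s = 12.17 h.
Half-life 10 h → k = ln 2 / 10 = 0.06931 h⁻¹ = 1.664 d⁻¹.
Decay over the reach: 6.040·exp(−kt) = 6.040·0.4302 = 2.598 µg/L.
Second outfall: C = (1470·2.598 + 181.0·372.0)/1651 = 43.10 µg/L.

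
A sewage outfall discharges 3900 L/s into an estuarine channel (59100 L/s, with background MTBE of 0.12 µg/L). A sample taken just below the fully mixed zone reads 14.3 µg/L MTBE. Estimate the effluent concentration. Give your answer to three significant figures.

229 µg/L

Mass balance: 59100·0.1200 + 3900·Cₑ = 63000·14.30
→ Cₑ = (63000·14.30 − 59100·0.1200) / 3900 = 229.2 µg/L.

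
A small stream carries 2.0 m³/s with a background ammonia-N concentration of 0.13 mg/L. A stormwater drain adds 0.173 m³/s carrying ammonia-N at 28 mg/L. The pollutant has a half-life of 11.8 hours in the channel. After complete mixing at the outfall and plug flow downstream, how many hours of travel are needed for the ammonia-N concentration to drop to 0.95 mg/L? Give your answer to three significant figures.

Conservation of mass: C = (2.000·0.1300 + 0.1730·28.00) / 2.173 = 5.104/2.173 = 2.349 mg/L.
Half-life 11.8 h → k = ln 2 / 11.8 = 0.05874 h⁻¹ = 1.410 d⁻¹.
2.349·exp(−k·t) = 0.95 → t = ln(2.349/0.95)/k = 55480 s = 15.41 h.

15.4 h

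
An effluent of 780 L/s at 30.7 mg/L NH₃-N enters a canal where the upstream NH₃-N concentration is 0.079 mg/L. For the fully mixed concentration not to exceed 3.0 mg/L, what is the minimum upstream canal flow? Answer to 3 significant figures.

7400 L/s

Set C_mix = 3.0: (Q·0.07900 + 780.0·30.70) / (Q + 780.0) = 3.0
→ Q = 780.0·(30.70 − 3.0)/(3.0 − 0.07900) = 7397 L/s.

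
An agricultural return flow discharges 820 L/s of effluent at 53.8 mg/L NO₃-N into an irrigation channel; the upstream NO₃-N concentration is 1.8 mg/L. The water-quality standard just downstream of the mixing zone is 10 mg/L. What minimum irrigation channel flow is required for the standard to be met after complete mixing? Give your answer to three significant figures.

Set C_mix = 10: (Q·1.800 + 820.0·53.80) / (Q + 820.0) = 10
→ Q = 820.0·(53.80 − 10)/(10 − 1.800) = 4380 L/s.

4380 L/s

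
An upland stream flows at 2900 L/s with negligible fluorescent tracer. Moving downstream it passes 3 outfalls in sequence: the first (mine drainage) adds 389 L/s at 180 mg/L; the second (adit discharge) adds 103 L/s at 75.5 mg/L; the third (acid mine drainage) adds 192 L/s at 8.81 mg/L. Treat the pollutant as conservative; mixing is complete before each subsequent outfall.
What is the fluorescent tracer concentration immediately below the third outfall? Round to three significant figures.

22.2 mg/L

Below outfall 1: Q → 3289 L/s, C = (2900·0 + 389.0·180.0)/3289 = 21.29 mg/L.
Below outfall 2: Q → 3392 L/s, C = (3289·21.29 + 103.0·75.50)/3392 = 22.94 mg/L.
Below outfall 3: Q → 3584 L/s, C = (3392·22.94 + 192.0·8.810)/3584 = 22.18 mg/L.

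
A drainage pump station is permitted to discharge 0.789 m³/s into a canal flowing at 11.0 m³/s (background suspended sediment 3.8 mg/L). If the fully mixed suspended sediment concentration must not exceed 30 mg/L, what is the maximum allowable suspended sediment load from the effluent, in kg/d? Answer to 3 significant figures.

Mass balance at the limit: 11.00·3.800 + 0.7890·Cₑ = 11.79·30 → Cₑ = 395.3 mg/L.
Load = 0.7890 m³/s × 395.3 g/m³ × 86 400 s/d = 26950 kg/d.

26900 kg/d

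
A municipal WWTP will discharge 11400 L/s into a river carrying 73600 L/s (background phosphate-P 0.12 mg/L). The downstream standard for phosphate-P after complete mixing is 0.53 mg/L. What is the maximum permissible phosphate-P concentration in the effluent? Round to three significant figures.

At the limit, (Qr·Cr + Qe·Cₑ)/(Qr + Qe) = 0.53:
Cₑ = (85000·0.53 − 73600·0.1200) / 11400 = 3.177 mg/L.

3.18 mg/L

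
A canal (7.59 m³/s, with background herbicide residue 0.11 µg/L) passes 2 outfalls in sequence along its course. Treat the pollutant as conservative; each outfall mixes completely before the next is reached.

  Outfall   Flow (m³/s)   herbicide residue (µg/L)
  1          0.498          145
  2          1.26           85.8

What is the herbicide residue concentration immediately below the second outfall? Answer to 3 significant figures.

Outfall 1: combined Q = 8.088 m³/s; C = (7.590·0.1100 + 0.4980·145.0)/8.088 = 9.031 µg/L.
Outfall 2: combined Q = 9.348 m³/s; C = (8.088·9.031 + 1.260·85.80)/9.348 = 19.38 µg/L.

19.4 µg/L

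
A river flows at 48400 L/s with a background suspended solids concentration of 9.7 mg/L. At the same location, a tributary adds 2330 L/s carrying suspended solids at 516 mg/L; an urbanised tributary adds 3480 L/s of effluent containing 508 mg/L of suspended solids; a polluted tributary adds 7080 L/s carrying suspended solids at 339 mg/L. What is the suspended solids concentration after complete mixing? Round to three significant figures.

Mass balance: C = (48400·9.700 + 2330·516.0 + 3480·508.0 + 7080·339.0) / 61290 = 5840000/61290 = 95.28 mg/L.

95.3 mg/L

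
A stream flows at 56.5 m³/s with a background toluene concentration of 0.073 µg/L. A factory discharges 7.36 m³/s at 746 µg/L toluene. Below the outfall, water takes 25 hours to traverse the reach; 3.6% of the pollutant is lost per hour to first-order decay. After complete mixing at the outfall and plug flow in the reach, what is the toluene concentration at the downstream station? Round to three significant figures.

Conservation of mass: C = (56.50·0.07300 + 7.360·746.0) / 63.86 = 5495/63.86 = 86.04 µg/L.
3.6%/h lost → k = −ln(1 − 0.036) = 0.03666 h⁻¹.
Applying C = C₀e^(−kt): 86.04 × 0.3999 = 34.41 µg/L.

34.4 µg/L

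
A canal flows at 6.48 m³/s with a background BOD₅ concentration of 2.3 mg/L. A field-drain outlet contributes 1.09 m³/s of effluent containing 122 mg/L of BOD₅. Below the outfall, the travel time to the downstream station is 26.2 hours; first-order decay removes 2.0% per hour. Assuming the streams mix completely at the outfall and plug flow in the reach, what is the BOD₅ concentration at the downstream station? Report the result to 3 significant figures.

11.5 mg/L

Conservation of mass: C = (6.480·2.300 + 1.090·122.0) / 7.570 = 147.9/7.570 = 19.54 mg/L.
2.0%/h lost → k = −ln(1 − 0.02) = 0.02020 h⁻¹.
First-order decay: C = 19.54·exp(−k·t) = 19.54·0.5890 = 11.51 mg/L.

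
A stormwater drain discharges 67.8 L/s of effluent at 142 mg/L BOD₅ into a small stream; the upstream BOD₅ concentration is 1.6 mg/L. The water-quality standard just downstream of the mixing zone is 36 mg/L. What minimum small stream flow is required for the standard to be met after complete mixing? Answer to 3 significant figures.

Set C_mix = 36: (Q·1.600 + 67.80·142.0) / (Q + 67.80) = 36
→ Q = 67.80·(142.0 − 36)/(36 − 1.600) = 208.9 L/s.

209 L/s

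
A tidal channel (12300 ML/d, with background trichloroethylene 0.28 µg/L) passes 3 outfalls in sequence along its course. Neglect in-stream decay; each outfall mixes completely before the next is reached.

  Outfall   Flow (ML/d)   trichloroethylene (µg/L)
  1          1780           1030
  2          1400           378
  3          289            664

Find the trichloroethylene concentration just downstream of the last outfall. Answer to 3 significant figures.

Outfall 1: combined Q = 14080 ML/d; C = (12300·0.2800 + 1780·1030)/14080 = 130.5 µg/L.
Outfall 2: combined Q = 15480 ML/d; C = (14080·130.5 + 1400·378.0)/15480 = 152.8 µg/L.
Outfall 3: combined Q = 15770 ML/d; C = (15480·152.8 + 289.0·664.0)/15770 = 162.2 µg/L.

162 µg/L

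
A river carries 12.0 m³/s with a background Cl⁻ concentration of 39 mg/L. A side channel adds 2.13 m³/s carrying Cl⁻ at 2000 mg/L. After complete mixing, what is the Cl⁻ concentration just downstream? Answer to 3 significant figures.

Conservation of mass: C = (12.00·39.00 + 2.130·2000) / 14.13 = 4728/14.13 = 334.6 mg/L.

335 mg/L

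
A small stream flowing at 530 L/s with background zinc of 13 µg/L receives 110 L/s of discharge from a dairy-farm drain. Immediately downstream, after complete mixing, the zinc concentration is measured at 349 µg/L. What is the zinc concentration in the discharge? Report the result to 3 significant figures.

1970 µg/L

Mass balance: 530.0·13.00 + 110.0·Cₑ = 640.0·349.0
→ Cₑ = (640.0·349.0 − 530.0·13.00) / 110.0 = 1968 µg/L.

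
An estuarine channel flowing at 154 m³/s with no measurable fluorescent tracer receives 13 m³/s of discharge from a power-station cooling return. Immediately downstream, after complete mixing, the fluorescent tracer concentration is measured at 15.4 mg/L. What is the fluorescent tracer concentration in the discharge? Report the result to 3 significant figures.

Mass balance: 154.0·0 + 13.00·Cₑ = 167.0·15.40
→ Cₑ = (167.0·15.40 − 154.0·0) / 13.00 = 197.8 mg/L.

198 mg/L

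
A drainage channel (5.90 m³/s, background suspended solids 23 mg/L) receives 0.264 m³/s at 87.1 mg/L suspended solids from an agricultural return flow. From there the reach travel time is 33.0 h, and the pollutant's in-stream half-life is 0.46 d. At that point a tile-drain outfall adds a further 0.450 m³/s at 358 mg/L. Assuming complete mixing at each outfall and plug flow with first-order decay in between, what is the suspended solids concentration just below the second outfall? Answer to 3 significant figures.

27.4 mg/L

Mass balance: C = (5.900·23.00 + 0.2640·87.10) / 6.164 = 158.7/6.164 = 25.75 mg/L; combined flow 6.164 m³/s.
Half-life 0.46 d → k = ln 2 / 0.46 = 1.507 d⁻¹.
First-order decay: C = 25.75·exp(−k·t) = 25.75·0.1259 = 3.243 mg/L.
Second outfall: C = (6.164·3.243 + 0.4500·358.0)/6.614 = 27.38 mg/L.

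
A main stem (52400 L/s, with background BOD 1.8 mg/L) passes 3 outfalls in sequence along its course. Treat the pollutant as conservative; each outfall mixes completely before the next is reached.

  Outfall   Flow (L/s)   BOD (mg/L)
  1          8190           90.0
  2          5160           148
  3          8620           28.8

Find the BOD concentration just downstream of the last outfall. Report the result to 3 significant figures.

24.8 mg/L

Below outfall 1: Q → 60590 L/s, C = (52400·1.800 + 8190·90.00)/60590 = 13.72 mg/L.
Below outfall 2: Q → 65750 L/s, C = (60590·13.72 + 5160·148.0)/65750 = 24.26 mg/L.
Below outfall 3: Q → 74370 L/s, C = (65750·24.26 + 8620·28.80)/74370 = 24.79 mg/L.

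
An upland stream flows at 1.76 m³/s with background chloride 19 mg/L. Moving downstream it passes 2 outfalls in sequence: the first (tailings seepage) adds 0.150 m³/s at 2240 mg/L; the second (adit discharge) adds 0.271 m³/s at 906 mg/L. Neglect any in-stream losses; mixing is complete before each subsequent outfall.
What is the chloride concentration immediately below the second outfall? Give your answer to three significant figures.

Outfall 1: combined Q = 1.910 m³/s; C = (1.760·19.00 + 0.1500·2240)/1.910 = 193.4 mg/L.
Outfall 2: combined Q = 2.181 m³/s; C = (1.910·193.4 + 0.2710·906.0)/2.181 = 282.0 mg/L.

282 mg/L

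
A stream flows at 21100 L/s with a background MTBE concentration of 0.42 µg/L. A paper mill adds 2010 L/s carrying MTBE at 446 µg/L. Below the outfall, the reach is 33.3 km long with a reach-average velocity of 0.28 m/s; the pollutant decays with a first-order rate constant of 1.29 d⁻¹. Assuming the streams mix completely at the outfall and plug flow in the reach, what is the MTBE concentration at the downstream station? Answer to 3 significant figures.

After mixing, C = (21100·0.4200 + 2010·446.0) / 23110 = 905300/23110 = 39.17 µg/L.
Travel time t = 33.3·1000 / 0.28 = 118900 s = 33.04 h.
Applying C = C₀e^(−kt): 39.17 × 0.1694 = 6.635 µg/L.

6.63 µg/L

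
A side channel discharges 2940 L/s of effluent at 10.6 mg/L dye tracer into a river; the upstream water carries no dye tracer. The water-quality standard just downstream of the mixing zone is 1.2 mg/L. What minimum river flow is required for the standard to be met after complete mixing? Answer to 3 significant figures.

23000 L/s

Set C_mix = 1.2: (Q·0 + 2940·10.60) / (Q + 2940) = 1.2
→ Q = 2940·(10.60 − 1.2)/(1.2 − 0) = 23030 L/s.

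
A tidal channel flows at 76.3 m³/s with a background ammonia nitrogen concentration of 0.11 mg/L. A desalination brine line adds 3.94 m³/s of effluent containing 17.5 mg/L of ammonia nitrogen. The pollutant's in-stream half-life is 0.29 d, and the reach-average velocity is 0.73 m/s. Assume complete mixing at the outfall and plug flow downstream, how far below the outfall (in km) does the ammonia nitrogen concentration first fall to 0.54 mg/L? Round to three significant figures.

After mixing, C = (76.30·0.1100 + 3.940·17.50) / 80.24 = 77.34/80.24 = 0.9639 mg/L.
Half-life 0.29 d → k = ln 2 / 0.29 = 2.390 d⁻¹.
Set 0.9639·exp(−k·t) = 0.54 → t = ln(0.9639/0.54)/k = 20940 s = 5.818 h.
Distance = v·t = 0.73·20940 = 15290 m = 15.29 km.

15.3 km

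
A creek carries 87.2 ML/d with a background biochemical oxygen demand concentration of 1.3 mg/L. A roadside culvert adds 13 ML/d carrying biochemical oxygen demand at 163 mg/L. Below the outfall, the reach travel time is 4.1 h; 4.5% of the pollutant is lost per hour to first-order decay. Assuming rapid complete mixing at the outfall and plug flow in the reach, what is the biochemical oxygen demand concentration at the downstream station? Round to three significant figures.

Conservation of mass: C = (87.20·1.300 + 13.00·163.0) / 100.2 = 2232/100.2 = 22.28 mg/L.
4.5%/h lost → k = −ln(1 − 0.045) = 0.04604 h⁻¹.
Applying C = C₀e^(−kt): 22.28 × 0.8280 = 18.45 mg/L.

18.4 mg/L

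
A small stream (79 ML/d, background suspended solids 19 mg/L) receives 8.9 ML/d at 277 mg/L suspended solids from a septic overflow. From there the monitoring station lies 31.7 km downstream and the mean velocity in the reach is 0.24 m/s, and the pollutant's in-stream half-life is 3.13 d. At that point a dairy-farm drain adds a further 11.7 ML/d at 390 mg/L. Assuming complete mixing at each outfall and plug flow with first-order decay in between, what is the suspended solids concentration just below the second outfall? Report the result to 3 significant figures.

74.2 mg/L

Flow-weighted average: C = (79.00·19.00 + 8.900·277.0) / 87.90 = 3966/87.90 = 45.12 mg/L; combined flow 87.90 ML/d.
Travel time t = 31.7·1000 / 0.24 = 132100 s = 36.69 h.
Half-life 3.13 d → k = ln 2 / 3.13 = 0.2215 d⁻¹.
After decay, C = 45.12 × e^(−kt) = 45.12 × 0.7128 = 32.16 mg/L.
Second outfall: C = (87.90·32.16 + 11.70·390.0)/99.60 = 74.20 mg/L.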